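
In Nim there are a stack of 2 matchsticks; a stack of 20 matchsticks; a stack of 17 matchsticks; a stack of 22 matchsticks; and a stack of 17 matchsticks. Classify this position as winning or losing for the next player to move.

Losing position

Compute the nim-sum pairwise:
2 XOR 20 = 22
22 XOR 17 = 7
7 XOR 22 = 17
17 XOR 17 = 0
The nim-sum is 0, so this is a P-position: the player to move is in a losing position under optimal play.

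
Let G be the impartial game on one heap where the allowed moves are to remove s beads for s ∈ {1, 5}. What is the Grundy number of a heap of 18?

Compute g(0), g(1), … for moves {1, 5}:
k:     0  1  2  3  4  5  6  7  8  9 10 11 12 13 14 15 16 17 18
g(k):  0  1  0  1  0  1  0  1  0  1  0  1  0  1  0  1  0  1  0
So g(18) = 0.

0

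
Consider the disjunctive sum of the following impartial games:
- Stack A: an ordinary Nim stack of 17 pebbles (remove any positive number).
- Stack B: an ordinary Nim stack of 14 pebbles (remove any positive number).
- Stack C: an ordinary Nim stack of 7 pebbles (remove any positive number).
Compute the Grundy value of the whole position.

24

Stack A is a plain Nim stack of size 17, so its Grundy value is 17.
Stack B is a plain Nim stack of size 14, so its Grundy value is 14.
Stack C is a plain Nim stack of size 7, so its Grundy value is 7.
By the Sprague-Grundy theorem, the Grundy value of a sum of independent games is the XOR of the component values.
Combined value = 17 ⊕ 14 ⊕ 7 = 24.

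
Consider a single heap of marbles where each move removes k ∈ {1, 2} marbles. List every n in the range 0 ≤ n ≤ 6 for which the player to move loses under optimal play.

0, 3, 6

Compute g(0), g(1), … for moves {1, 2}:
k:     0  1  2  3  4  5  6
g(k):  0  1  2  0  1  2  0
The P-positions (g = 0) in 0..6 are 0, 3, 6.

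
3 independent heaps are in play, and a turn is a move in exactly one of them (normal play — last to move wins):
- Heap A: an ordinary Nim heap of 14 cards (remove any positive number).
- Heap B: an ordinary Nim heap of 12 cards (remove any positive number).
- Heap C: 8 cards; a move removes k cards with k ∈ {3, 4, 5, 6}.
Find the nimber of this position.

0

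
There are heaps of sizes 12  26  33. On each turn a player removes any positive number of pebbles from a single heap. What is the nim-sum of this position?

55

Write each in binary and XOR column by column:
  001100  (12)
  011010  (26)
  100001  (33)
  ------
  110111  (55)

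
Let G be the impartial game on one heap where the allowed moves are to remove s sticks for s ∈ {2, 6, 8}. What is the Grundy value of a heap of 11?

3

Compute g(0), g(1), … for moves {2, 6, 8}:
k:     0  1  2  3  4  5  6  7  8  9 10 11
g(k):  0  0  1  1  0  0  1  1  2  2  3  3
So g(11) = 3.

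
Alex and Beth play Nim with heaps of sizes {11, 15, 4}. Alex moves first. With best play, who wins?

Beth wins

Nim-sum: 11 XOR 15 XOR 4 = 0.
The nim-sum is 0, so this is a P-position: the player to move is in a losing position under optimal play; Alex is about to move from it and so loses — Beth wins.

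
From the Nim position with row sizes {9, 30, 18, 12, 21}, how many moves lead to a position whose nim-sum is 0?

3

Nim-sum: 9 ^ 30 ^ 18 ^ 12 ^ 21 = 28.
The overall nim-sum is X = 28. A row of size p has a winning move iff p XOR X < p (reduce it to p XOR X).
  9: 9 XOR 28 = 21 ≥ 9 — no move.
  30: 30 XOR 28 = 2 < 30 — winning move (to 2).
  18: 18 XOR 28 = 14 < 18 — winning move (to 14).
  12: 12 XOR 28 = 16 ≥ 12 — no move.
  21: 21 XOR 28 = 9 < 21 — winning move (to 9).
That gives 3 winning moves.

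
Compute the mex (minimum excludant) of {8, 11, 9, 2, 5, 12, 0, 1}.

The values 0, 1, 2 are all present; 3 is the first non-negative integer missing from the set.

3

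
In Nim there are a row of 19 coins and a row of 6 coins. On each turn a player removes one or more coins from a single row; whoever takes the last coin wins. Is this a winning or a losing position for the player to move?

Winning position

Compute the nim-sum pairwise:
19 ^ 6 = 21
The nim-sum is 21 ≠ 0, so this is an N-position: the player to move can win.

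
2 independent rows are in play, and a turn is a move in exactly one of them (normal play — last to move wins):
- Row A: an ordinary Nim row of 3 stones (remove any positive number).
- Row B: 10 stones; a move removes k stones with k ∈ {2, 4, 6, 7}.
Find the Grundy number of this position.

Row A is a plain Nim row of size 3, so its Grundy value is 3.
Grundy values for row B (subtraction set {2, 4, 6, 7}):
g(0) = mex{} = 0
g(1) = mex{} = 0
g(2) = mex{0} = 1
g(3) = mex{0} = 1
g(4) = mex{0,1} = 2
g(5) = mex{0,1} = 2
g(6) = mex{0,1,2} = 3
g(7) = mex{0,1,2} = 3
g(8) = mex{0,1,2,3} = 4
g(9) = mex{1,2,3} = 0
g(10) = mex{1,2,3,4} = 0
So g(10) = 0.
By the Sprague-Grundy theorem, the Grundy value of a sum of independent games is the XOR of the component values.
Combined value = 3 ⊕ 0 = 3.

3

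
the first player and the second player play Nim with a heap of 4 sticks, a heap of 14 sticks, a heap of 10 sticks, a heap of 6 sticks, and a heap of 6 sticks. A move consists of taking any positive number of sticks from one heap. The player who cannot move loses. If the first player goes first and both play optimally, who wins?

the second player wins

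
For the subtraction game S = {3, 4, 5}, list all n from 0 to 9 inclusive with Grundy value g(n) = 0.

0, 1, 2, 8, 9

Grundy values for subtraction set {3, 4, 5}:
g(0) = mex{} = 0
g(1) = mex{} = 0
g(2) = mex{} = 0
g(3) = mex{0} = 1
g(4) = mex{0} = 1
g(5) = mex{0} = 1
g(6) = mex{0,1} = 2
g(7) = mex{0,1} = 2
g(8) = mex{1} = 0
g(9) = mex{1,2} = 0
The P-positions (g = 0) in 0..9 are 0, 1, 2, 8, 9.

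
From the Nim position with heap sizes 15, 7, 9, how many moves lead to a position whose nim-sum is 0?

Compute the nim-sum pairwise:
15 ^ 7 = 8
8 ^ 9 = 1
The overall nim-sum is X = 1. A heap of size p has a winning move iff p XOR X < p (reduce it to p XOR X).
  15: 15 XOR 1 = 14 < 15 — winning move (to 14).
  7: 7 XOR 1 = 6 < 7 — winning move (to 6).
  9: 9 XOR 1 = 8 < 9 — winning move (to 8).
That gives 3 winning moves.

3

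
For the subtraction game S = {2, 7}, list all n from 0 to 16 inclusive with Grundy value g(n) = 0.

0, 1, 4, 5, 9, 10, 13, 14

Build the Grundy sequence with g(k) = mex{g(k−s) : s ∈ {2, 7}, s ≤ k}:
k:     0  1  2  3  4  5  6  7  8  9 10 11 12 13 14 15 16
g(k):  0  0  1  1  0  0  1  1  2  0  0  1  1  0  0  1  1
The P-positions (g = 0) in 0..16 are 0, 1, 4, 5, 9, 10, 13, 14.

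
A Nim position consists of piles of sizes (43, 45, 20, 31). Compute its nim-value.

13

Nim-sum: 43 ⊕ 45 ⊕ 20 ⊕ 31 = 13.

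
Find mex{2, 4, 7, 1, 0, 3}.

The values 0, 1, 2, 3, 4 are all present; 5 is the first non-negative integer missing from the set.

5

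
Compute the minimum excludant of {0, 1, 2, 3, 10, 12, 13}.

4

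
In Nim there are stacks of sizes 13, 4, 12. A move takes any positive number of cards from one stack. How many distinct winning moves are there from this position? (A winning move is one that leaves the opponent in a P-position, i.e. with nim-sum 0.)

3

Compute the nim-sum pairwise:
13 XOR 4 = 9
9 XOR 12 = 5
The overall nim-sum is X = 5. A stack of size p has a winning move iff p XOR X < p (reduce it to p XOR X).
  13: 13 XOR 5 = 8 < 13 — winning move (to 8).
  4: 4 XOR 5 = 1 < 4 — winning move (to 1).
  12: 12 XOR 5 = 9 < 12 — winning move (to 9).
That gives 3 winning moves.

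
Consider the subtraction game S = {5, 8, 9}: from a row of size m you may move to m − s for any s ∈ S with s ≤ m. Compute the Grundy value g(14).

Compute g(0), g(1), … for moves {5, 8, 9}:
g(0) = mex{} = 0
g(1) = mex{} = 0
g(2) = mex{} = 0
g(3) = mex{} = 0
g(4) = mex{} = 0
g(5) = mex{0} = 1
g(6) = mex{0} = 1
g(7) = mex{0} = 1
g(8) = mex{0} = 1
g(9) = mex{0} = 1
g(10) = mex{0,1} = 2
g(11) = mex{0,1} = 2
g(12) = mex{0,1} = 2
g(13) = mex{0,1} = 2
g(14) = mex{1} = 0
So g(14) = 0.

0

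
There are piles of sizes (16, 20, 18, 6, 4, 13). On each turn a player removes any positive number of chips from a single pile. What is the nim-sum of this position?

Write each in binary and XOR column by column:
  10000  (16)
  10100  (20)
  10010  (18)
  00110  (6)
  00100  (4)
  01101  (13)
  -----
  11001  (25)

25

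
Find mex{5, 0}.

1

0 is in the set but 1 is not, so the mex is 1.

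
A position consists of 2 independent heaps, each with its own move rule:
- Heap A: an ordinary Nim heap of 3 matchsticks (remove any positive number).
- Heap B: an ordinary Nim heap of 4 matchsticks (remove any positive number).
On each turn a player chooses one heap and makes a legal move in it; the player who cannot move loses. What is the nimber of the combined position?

7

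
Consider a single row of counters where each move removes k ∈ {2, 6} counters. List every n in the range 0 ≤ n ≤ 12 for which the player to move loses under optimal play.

0, 1, 4, 5, 8, 9, 12

Build the Grundy sequence with g(k) = mex{g(k−s) : s ∈ {2, 6}, s ≤ k}:
k:     0  1  2  3  4  5  6  7  8  9 10 11 12
g(k):  0  0  1  1  0  0  1  1  0  0  1  1  0
The P-positions (g = 0) in 0..12 are 0, 1, 4, 5, 8, 9, 12.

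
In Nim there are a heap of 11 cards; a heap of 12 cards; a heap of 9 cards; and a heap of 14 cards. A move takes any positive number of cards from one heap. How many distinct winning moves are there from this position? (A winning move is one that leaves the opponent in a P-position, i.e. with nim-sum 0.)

Compute the nim-sum pairwise:
11 ^ 12 = 7
7 ^ 9 = 14
14 ^ 14 = 0
The nim-sum is already 0, so every move leaves a nonzero nim-sum — there are no winning moves.

0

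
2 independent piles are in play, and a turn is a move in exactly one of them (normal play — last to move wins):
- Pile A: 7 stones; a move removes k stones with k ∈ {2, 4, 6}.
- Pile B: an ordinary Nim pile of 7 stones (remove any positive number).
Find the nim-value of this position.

Grundy values for pile A (subtraction set {2, 4, 6}):
k:     0  1  2  3  4  5  6  7
g(k):  0  0  1  1  2  2  3  3
So g(7) = 3.
Pile B is a plain Nim pile of size 7, so its Grundy value is 7.
The value of a disjunctive sum is the nim-sum of the parts.
Combined value = 3 XOR 7 = 4.

4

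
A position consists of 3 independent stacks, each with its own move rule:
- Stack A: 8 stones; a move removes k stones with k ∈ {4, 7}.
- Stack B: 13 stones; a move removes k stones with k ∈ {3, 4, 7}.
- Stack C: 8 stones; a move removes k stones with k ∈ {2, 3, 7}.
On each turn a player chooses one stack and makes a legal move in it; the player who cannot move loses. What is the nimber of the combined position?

2

For stack A, compute g(0), g(1), … with moves {4, 7}:
g(0) = mex{} = 0
g(1) = mex{} = 0
g(2) = mex{} = 0
g(3) = mex{} = 0
g(4) = mex{0} = 1
g(5) = mex{0} = 1
g(6) = mex{0} = 1
g(7) = mex{0} = 1
g(8) = mex{0,1} = 2
So g(8) = 2.
Grundy values for stack B (subtraction set {3, 4, 7}):
k:     0  1  2  3  4  5  6  7  8  9 10 11 12 13
g(k):  0  0  0  1  1  1  2  2  2  3  0  0  0  1
So g(13) = 1.
For stack C, compute g(0), g(1), … with moves {2, 3, 7}:
g(0) = mex{} = 0
g(1) = mex{} = 0
g(2) = mex{0} = 1
g(3) = mex{0} = 1
g(4) = mex{0,1} = 2
g(5) = mex{1} = 0
g(6) = mex{1,2} = 0
g(7) = mex{0,2} = 1
g(8) = mex{0} = 1
So g(8) = 1.
By the Sprague-Grundy theorem, the Grundy value of a sum of independent games is the XOR of the component values.
Combined value = 2 XOR 1 XOR 1 = 2.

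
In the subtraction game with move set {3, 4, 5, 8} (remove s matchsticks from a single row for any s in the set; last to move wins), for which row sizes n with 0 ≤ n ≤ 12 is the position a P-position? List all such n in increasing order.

Build the Grundy sequence with g(k) = mex{g(k−s) : s ∈ {3, 4, 5, 8}, s ≤ k}:
g(0) = mex{} = 0
g(1) = mex{} = 0
g(2) = mex{} = 0
g(3) = mex{0} = 1
g(4) = mex{0} = 1
g(5) = mex{0} = 1
g(6) = mex{0,1} = 2
g(7) = mex{0,1} = 2
g(8) = mex{0,1} = 2
g(9) = mex{0,1,2} = 3
g(10) = mex{0,1,2} = 3
g(11) = mex{1,2} = 0
g(12) = mex{1,2,3} = 0
The P-positions (g = 0) in 0..12 are 0, 1, 2, 11, 12.

0, 1, 2, 11, 12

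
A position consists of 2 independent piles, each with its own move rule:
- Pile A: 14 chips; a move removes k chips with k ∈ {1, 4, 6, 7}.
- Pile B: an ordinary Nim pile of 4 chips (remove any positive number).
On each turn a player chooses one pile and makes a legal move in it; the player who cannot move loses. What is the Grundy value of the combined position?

Grundy values for pile A (subtraction set {1, 4, 6, 7}):
g(0) = mex{} = 0
g(1) = mex{0} = 1
g(2) = mex{1} = 0
g(3) = mex{0} = 1
g(4) = mex{0,1} = 2
g(5) = mex{1,2} = 0
g(6) = mex{0} = 1
g(7) = mex{0,1} = 2
g(8) = mex{0,1,2} = 3
g(9) = mex{0,1,3} = 2
g(10) = mex{1,2} = 0
g(11) = mex{0,2} = 1
g(12) = mex{0,1,3} = 2
g(13) = mex{1,2} = 0
g(14) = mex{0,2,3} = 1
So g(14) = 1.
Pile B is a plain Nim pile of size 4, so its Grundy value is 4.
By the Sprague-Grundy theorem, the Grundy value of a sum of independent games is the XOR of the component values.
Combined value = 1 ⊕ 4 = 5.

5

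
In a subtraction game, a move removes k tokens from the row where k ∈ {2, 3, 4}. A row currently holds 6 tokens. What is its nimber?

Build the Grundy sequence with g(k) = mex{g(k−s) : s ∈ {2, 3, 4}, s ≤ k}:
g(0) = mex{} = 0
g(1) = mex{} = 0
g(2) = mex{0} = 1
g(3) = mex{0} = 1
g(4) = mex{0,1} = 2
g(5) = mex{0,1} = 2
g(6) = mex{1,2} = 0
So g(6) = 0.

0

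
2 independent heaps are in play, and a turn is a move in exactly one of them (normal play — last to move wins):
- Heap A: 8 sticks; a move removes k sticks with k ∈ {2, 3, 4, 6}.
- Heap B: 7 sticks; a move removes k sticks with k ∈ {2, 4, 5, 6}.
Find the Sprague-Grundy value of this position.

3

Grundy values for heap A (subtraction set {2, 3, 4, 6}):
g(0) = mex{} = 0
g(1) = mex{} = 0
g(2) = mex{0} = 1
g(3) = mex{0} = 1
g(4) = mex{0,1} = 2
g(5) = mex{0,1} = 2
g(6) = mex{0,1,2} = 3
g(7) = mex{0,1,2} = 3
g(8) = mex{1,2,3} = 0
So g(8) = 0.
For heap B, compute g(0), g(1), … with moves {2, 4, 5, 6}:
k:     0  1  2  3  4  5  6  7
g(k):  0  0  1  1  2  2  3  3
So g(7) = 3.
By the Sprague-Grundy theorem, the Grundy value of a sum of independent games is the XOR of the component values.
Combined value = 0 ⊕ 3 = 3.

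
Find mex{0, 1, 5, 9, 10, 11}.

The values 0, 1 are all present; 2 is the first non-negative integer missing from the set.

2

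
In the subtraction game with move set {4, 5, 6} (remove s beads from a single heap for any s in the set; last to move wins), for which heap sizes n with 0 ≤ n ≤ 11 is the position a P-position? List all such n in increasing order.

Build the Grundy sequence with g(k) = mex{g(k−s) : s ∈ {4, 5, 6}, s ≤ k}:
g(0) = mex{} = 0
g(1) = mex{} = 0
g(2) = mex{} = 0
g(3) = mex{} = 0
g(4) = mex{0} = 1
g(5) = mex{0} = 1
g(6) = mex{0} = 1
g(7) = mex{0} = 1
g(8) = mex{0,1} = 2
g(9) = mex{0,1} = 2
g(10) = mex{1} = 0
g(11) = mex{1} = 0
The P-positions (g = 0) in 0..11 are 0, 1, 2, 3, 10, 11.

0, 1, 2, 3, 10, 11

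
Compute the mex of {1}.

0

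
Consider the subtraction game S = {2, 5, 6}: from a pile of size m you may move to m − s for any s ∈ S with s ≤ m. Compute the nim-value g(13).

1

Grundy values for subtraction set {2, 5, 6}:
g(0) = mex{} = 0
g(1) = mex{} = 0
g(2) = mex{0} = 1
g(3) = mex{0} = 1
g(4) = mex{1} = 0
g(5) = mex{0,1} = 2
g(6) = mex{0} = 1
g(7) = mex{0,1,2} = 3
g(8) = mex{1} = 0
g(9) = mex{0,1,3} = 2
g(10) = mex{0,2} = 1
g(11) = mex{1,2} = 0
g(12) = mex{1,3} = 0
g(13) = mex{0,3} = 1
So g(13) = 1.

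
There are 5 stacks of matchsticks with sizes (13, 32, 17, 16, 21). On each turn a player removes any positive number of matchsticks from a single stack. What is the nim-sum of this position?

57

Nim-sum: 13 XOR 32 XOR 17 XOR 16 XOR 21 = 57.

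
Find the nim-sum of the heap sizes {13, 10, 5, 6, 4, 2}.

Compute the nim-sum pairwise:
13 ^ 10 = 7
7 ^ 5 = 2
2 ^ 6 = 4
4 ^ 4 = 0
0 ^ 2 = 2

2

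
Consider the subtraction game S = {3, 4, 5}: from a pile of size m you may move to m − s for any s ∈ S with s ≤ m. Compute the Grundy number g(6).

2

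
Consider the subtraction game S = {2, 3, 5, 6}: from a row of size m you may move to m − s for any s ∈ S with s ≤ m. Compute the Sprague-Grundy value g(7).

Build the Grundy sequence with g(k) = mex{g(k−s) : s ∈ {2, 3, 5, 6}, s ≤ k}:
k:     0  1  2  3  4  5  6  7
g(k):  0  0  1  1  2  2  3  3
So g(7) = 3.

3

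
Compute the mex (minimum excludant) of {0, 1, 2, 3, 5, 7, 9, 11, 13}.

The values 0, 1, 2, 3 are all present; 4 is the first non-negative integer missing from the set.

4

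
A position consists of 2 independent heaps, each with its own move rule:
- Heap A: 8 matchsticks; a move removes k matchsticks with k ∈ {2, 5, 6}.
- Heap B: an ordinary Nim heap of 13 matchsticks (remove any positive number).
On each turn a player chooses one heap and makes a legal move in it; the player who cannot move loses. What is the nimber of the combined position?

13

Grundy values for heap A (subtraction set {2, 5, 6}):
g(0) = mex{} = 0
g(1) = mex{} = 0
g(2) = mex{0} = 1
g(3) = mex{0} = 1
g(4) = mex{1} = 0
g(5) = mex{0,1} = 2
g(6) = mex{0} = 1
g(7) = mex{0,1,2} = 3
g(8) = mex{1} = 0
So g(8) = 0.
Heap B is a plain Nim heap of size 13, so its Grundy value is 13.
The value of a disjunctive sum is the nim-sum of the parts.
Combined value = 0 XOR 13 = 13.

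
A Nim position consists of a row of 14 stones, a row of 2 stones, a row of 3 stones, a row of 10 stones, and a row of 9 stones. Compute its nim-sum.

Compute the nim-sum pairwise:
14 ^ 2 = 12
12 ^ 3 = 15
15 ^ 10 = 5
5 ^ 9 = 12

12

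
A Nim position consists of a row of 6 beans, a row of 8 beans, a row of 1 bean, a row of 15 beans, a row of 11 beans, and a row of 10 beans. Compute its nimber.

Bitwise XOR of the heap sizes:
  0110  (6)
  1000  (8)
  0001  (1)
  1111  (15)
  1011  (11)
  1010  (10)
  ----
  0001  (1)

1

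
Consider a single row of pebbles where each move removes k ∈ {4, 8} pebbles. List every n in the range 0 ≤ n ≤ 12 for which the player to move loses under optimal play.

0, 1, 2, 3, 12

Grundy values for subtraction set {4, 8}:
g(0) = mex{} = 0
g(1) = mex{} = 0
g(2) = mex{} = 0
g(3) = mex{} = 0
g(4) = mex{0} = 1
g(5) = mex{0} = 1
g(6) = mex{0} = 1
g(7) = mex{0} = 1
g(8) = mex{0,1} = 2
g(9) = mex{0,1} = 2
g(10) = mex{0,1} = 2
g(11) = mex{0,1} = 2
g(12) = mex{1,2} = 0
The P-positions (g = 0) in 0..12 are 0, 1, 2, 3, 12.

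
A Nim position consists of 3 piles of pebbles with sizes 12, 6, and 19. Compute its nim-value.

Nim-sum: 12 XOR 6 XOR 19 = 25.

25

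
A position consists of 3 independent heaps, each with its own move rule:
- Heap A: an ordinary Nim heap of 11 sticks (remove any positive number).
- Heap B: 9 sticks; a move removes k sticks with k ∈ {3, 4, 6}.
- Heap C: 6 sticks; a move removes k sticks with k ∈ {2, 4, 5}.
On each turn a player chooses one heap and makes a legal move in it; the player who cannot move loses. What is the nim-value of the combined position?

Heap A is a plain Nim heap of size 11, so its Grundy value is 11.
Build the Grundy sequence for heap B with g(k) = mex{g(k−s) : s ∈ {3, 4, 6}, s ≤ k}:
k:     0  1  2  3  4  5  6  7  8  9
g(k):  0  0  0  1  1  1  2  2  2  0
So g(9) = 0.
Build the Grundy sequence for heap C with g(k) = mex{g(k−s) : s ∈ {2, 4, 5}, s ≤ k}:
g(0) = mex{} = 0
g(1) = mex{} = 0
g(2) = mex{0} = 1
g(3) = mex{0} = 1
g(4) = mex{0,1} = 2
g(5) = mex{0,1} = 2
g(6) = mex{0,1,2} = 3
So g(6) = 3.
The value of a disjunctive sum is the nim-sum of the parts.
Combined value = 11 XOR 0 XOR 3 = 8.

8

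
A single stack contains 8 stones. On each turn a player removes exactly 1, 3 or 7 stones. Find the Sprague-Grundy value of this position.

Compute g(0), g(1), … for moves {1, 3, 7}:
k:     0  1  2  3  4  5  6  7  8
g(k):  0  1  0  1  0  1  0  1  0
So g(8) = 0.

0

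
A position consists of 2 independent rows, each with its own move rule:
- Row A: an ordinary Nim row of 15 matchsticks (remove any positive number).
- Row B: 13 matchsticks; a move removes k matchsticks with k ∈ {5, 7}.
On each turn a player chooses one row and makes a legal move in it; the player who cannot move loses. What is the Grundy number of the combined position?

15

Row A is a plain Nim row of size 15, so its Grundy value is 15.
Grundy values for row B (subtraction set {5, 7}):
g(0) = mex{} = 0
g(1) = mex{} = 0
g(2) = mex{} = 0
g(3) = mex{} = 0
g(4) = mex{} = 0
g(5) = mex{0} = 1
g(6) = mex{0} = 1
g(7) = mex{0} = 1
g(8) = mex{0} = 1
g(9) = mex{0} = 1
g(10) = mex{0,1} = 2
g(11) = mex{0,1} = 2
g(12) = mex{1} = 0
g(13) = mex{1} = 0
So g(13) = 0.
By the Sprague-Grundy theorem, the Grundy value of a sum of independent games is the XOR of the component values.
Combined value = 15 XOR 0 = 15.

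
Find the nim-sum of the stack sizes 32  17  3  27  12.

Nim-sum: 32 ⊕ 17 ⊕ 3 ⊕ 27 ⊕ 12 = 37.

37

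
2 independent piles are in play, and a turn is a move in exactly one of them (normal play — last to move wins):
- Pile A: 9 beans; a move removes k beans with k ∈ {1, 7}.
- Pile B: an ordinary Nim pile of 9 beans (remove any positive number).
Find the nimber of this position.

8

Grundy values for pile A (subtraction set {1, 7}):
g(0) = mex{} = 0
g(1) = mex{0} = 1
g(2) = mex{1} = 0
g(3) = mex{0} = 1
g(4) = mex{1} = 0
g(5) = mex{0} = 1
g(6) = mex{1} = 0
g(7) = mex{0} = 1
g(8) = mex{1} = 0
g(9) = mex{0} = 1
So g(9) = 1.
Pile B is a plain Nim pile of size 9, so its Grundy value is 9.
By the Sprague-Grundy theorem, the Grundy value of a sum of independent games is the XOR of the component values.
Combined value = 1 XOR 9 = 8.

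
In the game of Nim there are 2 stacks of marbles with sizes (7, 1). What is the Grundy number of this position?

6

Nim-sum: 7 XOR 1 = 6.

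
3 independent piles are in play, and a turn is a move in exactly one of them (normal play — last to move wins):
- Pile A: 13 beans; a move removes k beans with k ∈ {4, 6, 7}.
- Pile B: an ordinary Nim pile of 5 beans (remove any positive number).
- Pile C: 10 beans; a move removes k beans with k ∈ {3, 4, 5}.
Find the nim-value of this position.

5

Build the Grundy sequence for pile A with g(k) = mex{g(k−s) : s ∈ {4, 6, 7}, s ≤ k}:
k:     0  1  2  3  4  5  6  7  8  9 10 11 12 13
g(k):  0  0  0  0  1  1  1  1  2  2  2  0  0  0
So g(13) = 0.
Pile B is a plain Nim pile of size 5, so its Grundy value is 5.
Build the Grundy sequence for pile C with g(k) = mex{g(k−s) : s ∈ {3, 4, 5}, s ≤ k}:
g(0) = mex{} = 0
g(1) = mex{} = 0
g(2) = mex{} = 0
g(3) = mex{0} = 1
g(4) = mex{0} = 1
g(5) = mex{0} = 1
g(6) = mex{0,1} = 2
g(7) = mex{0,1} = 2
g(8) = mex{1} = 0
g(9) = mex{1,2} = 0
g(10) = mex{1,2} = 0
So g(10) = 0.
By the Sprague-Grundy theorem, the Grundy value of a sum of independent games is the XOR of the component values.
Combined value = 0 XOR 5 XOR 0 = 5.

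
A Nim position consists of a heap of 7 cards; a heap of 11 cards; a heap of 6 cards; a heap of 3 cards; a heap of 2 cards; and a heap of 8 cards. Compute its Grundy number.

Compute the nim-sum pairwise:
7 XOR 11 = 12
12 XOR 6 = 10
10 XOR 3 = 9
9 XOR 2 = 11
11 XOR 8 = 3

3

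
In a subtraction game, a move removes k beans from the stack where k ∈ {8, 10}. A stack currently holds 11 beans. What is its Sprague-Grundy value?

1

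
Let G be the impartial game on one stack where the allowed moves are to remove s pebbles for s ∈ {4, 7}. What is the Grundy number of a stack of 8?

2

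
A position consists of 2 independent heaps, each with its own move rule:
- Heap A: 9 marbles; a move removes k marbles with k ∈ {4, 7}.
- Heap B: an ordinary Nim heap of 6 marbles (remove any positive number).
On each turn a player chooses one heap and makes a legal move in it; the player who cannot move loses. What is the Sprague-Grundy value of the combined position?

For heap A, compute g(0), g(1), … with moves {4, 7}:
g(0) = mex{} = 0
g(1) = mex{} = 0
g(2) = mex{} = 0
g(3) = mex{} = 0
g(4) = mex{0} = 1
g(5) = mex{0} = 1
g(6) = mex{0} = 1
g(7) = mex{0} = 1
g(8) = mex{0,1} = 2
g(9) = mex{0,1} = 2
So g(9) = 2.
Heap B is a plain Nim heap of size 6, so its Grundy value is 6.
By the Sprague-Grundy theorem, the Grundy value of a sum of independent games is the XOR of the component values.
Combined value = 2 ⊕ 6 = 4.

4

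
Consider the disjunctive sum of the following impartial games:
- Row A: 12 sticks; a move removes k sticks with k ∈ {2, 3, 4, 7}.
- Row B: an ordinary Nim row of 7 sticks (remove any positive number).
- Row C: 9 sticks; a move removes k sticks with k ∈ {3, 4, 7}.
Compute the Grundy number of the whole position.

For row A, compute g(0), g(1), … with moves {2, 3, 4, 7}:
g(0) = mex{} = 0
g(1) = mex{} = 0
g(2) = mex{0} = 1
g(3) = mex{0} = 1
g(4) = mex{0,1} = 2
g(5) = mex{0,1} = 2
g(6) = mex{1,2} = 0
g(7) = mex{0,1,2} = 3
g(8) = mex{0,2} = 1
g(9) = mex{0,1,2,3} = 4
g(10) = mex{0,1,3} = 2
g(11) = mex{1,2,3,4} = 0
g(12) = mex{1,2,4} = 0
So g(12) = 0.
Row B is a plain Nim row of size 7, so its Grundy value is 7.
For row C, compute g(0), g(1), … with moves {3, 4, 7}:
g(0) = mex{} = 0
g(1) = mex{} = 0
g(2) = mex{} = 0
g(3) = mex{0} = 1
g(4) = mex{0} = 1
g(5) = mex{0} = 1
g(6) = mex{0,1} = 2
g(7) = mex{0,1} = 2
g(8) = mex{0,1} = 2
g(9) = mex{0,1,2} = 3
So g(9) = 3.
By the Sprague-Grundy theorem, the Grundy value of a sum of independent games is the XOR of the component values.
Combined value = 0 XOR 7 XOR 3 = 4.

4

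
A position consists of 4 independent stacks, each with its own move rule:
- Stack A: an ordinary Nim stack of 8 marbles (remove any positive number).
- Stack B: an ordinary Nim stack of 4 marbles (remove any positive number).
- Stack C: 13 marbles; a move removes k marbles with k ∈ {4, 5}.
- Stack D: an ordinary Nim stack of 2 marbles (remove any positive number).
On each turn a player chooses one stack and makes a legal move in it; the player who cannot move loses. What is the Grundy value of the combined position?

Stack A is a plain Nim stack of size 8, so its Grundy value is 8.
Stack B is a plain Nim stack of size 4, so its Grundy value is 4.
Grundy values for stack C (subtraction set {4, 5}):
k:     0  1  2  3  4  5  6  7  8  9 10 11 12 13
g(k):  0  0  0  0  1  1  1  1  2  0  0  0  0  1
So g(13) = 1.
Stack D is a plain Nim stack of size 2, so its Grundy value is 2.
By the Sprague-Grundy theorem, the Grundy value of a sum of independent games is the XOR of the component values.
Combined value = 8 ⊕ 4 ⊕ 1 ⊕ 2 = 15.

15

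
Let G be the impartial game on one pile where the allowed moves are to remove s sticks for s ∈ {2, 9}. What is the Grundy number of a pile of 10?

1

Compute g(0), g(1), … for moves {2, 9}:
k:     0  1  2  3  4  5  6  7  8  9 10
g(k):  0  0  1  1  0  0  1  1  0  2  1
So g(10) = 1.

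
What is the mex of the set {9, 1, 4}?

0

0 is not in the set, so the mex is 0.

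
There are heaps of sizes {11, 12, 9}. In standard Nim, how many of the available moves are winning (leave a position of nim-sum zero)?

3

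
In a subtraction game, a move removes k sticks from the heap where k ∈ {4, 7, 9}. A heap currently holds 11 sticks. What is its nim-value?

Compute g(0), g(1), … for moves {4, 7, 9}:
g(0) = mex{} = 0
g(1) = mex{} = 0
g(2) = mex{} = 0
g(3) = mex{} = 0
g(4) = mex{0} = 1
g(5) = mex{0} = 1
g(6) = mex{0} = 1
g(7) = mex{0} = 1
g(8) = mex{0,1} = 2
g(9) = mex{0,1} = 2
g(10) = mex{0,1} = 2
g(11) = mex{0,1} = 2
So g(11) = 2.

2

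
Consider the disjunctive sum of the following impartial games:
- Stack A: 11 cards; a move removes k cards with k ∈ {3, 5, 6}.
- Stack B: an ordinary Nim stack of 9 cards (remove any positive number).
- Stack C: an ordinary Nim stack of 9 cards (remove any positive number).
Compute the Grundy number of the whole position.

For stack A, compute g(0), g(1), … with moves {3, 5, 6}:
g(0) = mex{} = 0
g(1) = mex{} = 0
g(2) = mex{} = 0
g(3) = mex{0} = 1
g(4) = mex{0} = 1
g(5) = mex{0} = 1
g(6) = mex{0,1} = 2
g(7) = mex{0,1} = 2
g(8) = mex{0,1} = 2
g(9) = mex{1,2} = 0
g(10) = mex{1,2} = 0
g(11) = mex{1,2} = 0
So g(11) = 0.
Stack B is a plain Nim stack of size 9, so its Grundy value is 9.
Stack C is a plain Nim stack of size 9, so its Grundy value is 9.
By the Sprague-Grundy theorem, the Grundy value of a sum of independent games is the XOR of the component values.
Combined value = 0 XOR 9 XOR 9 = 0.

0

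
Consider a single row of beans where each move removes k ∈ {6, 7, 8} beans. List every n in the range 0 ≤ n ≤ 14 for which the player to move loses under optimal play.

0, 1, 2, 3, 4, 5, 14

Compute g(0), g(1), … for moves {6, 7, 8}:
g(0) = mex{} = 0
g(1) = mex{} = 0
g(2) = mex{} = 0
g(3) = mex{} = 0
g(4) = mex{} = 0
g(5) = mex{} = 0
g(6) = mex{0} = 1
g(7) = mex{0} = 1
g(8) = mex{0} = 1
g(9) = mex{0} = 1
g(10) = mex{0} = 1
g(11) = mex{0} = 1
g(12) = mex{0,1} = 2
g(13) = mex{0,1} = 2
g(14) = mex{1} = 0
The P-positions (g = 0) in 0..14 are 0, 1, 2, 3, 4, 5, 14.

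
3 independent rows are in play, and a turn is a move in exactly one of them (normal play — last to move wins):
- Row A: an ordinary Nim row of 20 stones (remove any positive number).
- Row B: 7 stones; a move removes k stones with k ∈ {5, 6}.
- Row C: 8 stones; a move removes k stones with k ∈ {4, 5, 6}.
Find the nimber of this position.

Row A is a plain Nim row of size 20, so its Grundy value is 20.
For row B, compute g(0), g(1), … with moves {5, 6}:
g(0) = mex{} = 0
g(1) = mex{} = 0
g(2) = mex{} = 0
g(3) = mex{} = 0
g(4) = mex{} = 0
g(5) = mex{0} = 1
g(6) = mex{0} = 1
g(7) = mex{0} = 1
So g(7) = 1.
For row C, compute g(0), g(1), … with moves {4, 5, 6}:
k:     0  1  2  3  4  5  6  7  8
g(k):  0  0  0  0  1  1  1  1  2
So g(8) = 2.
The value of a disjunctive sum is the nim-sum of the parts.
Combined value = 20 ⊕ 1 ⊕ 2 = 23.

23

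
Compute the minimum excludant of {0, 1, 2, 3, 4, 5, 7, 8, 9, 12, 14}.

The values 0, 1, 2, 3, 4, 5 are all present; 6 is the first non-negative integer missing from the set.

6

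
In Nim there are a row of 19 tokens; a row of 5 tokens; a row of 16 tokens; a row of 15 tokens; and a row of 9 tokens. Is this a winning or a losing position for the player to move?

Write each in binary and XOR column by column:
  10011  (19)
  00101  (5)
  10000  (16)
  01111  (15)
  01001  (9)
  -----
  00000  (0)
The nim-sum is 0, so this is a P-position: the player to move is in a losing position under optimal play.

Losing position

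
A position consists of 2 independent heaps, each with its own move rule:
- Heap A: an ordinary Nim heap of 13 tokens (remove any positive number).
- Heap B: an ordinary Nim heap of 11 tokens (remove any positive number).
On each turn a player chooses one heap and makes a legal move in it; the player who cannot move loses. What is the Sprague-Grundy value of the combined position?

6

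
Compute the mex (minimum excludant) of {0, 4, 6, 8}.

1

0 is in the set but 1 is not, so the mex is 1.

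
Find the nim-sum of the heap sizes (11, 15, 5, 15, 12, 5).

7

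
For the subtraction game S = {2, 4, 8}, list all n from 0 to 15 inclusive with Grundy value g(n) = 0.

Compute g(0), g(1), … for moves {2, 4, 8}:
k:     0  1  2  3  4  5  6  7  8  9 10 11 12 13 14 15
g(k):  0  0  1  1  2  2  0  0  1  1  2  2  0  0  1  1
The P-positions (g = 0) in 0..15 are 0, 1, 6, 7, 12, 13.

0, 1, 6, 7, 12, 13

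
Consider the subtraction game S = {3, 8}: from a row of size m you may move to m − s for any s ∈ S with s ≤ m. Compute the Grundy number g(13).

Build the Grundy sequence with g(k) = mex{g(k−s) : s ∈ {3, 8}, s ≤ k}:
g(0) = mex{} = 0
g(1) = mex{} = 0
g(2) = mex{} = 0
g(3) = mex{0} = 1
g(4) = mex{0} = 1
g(5) = mex{0} = 1
g(6) = mex{1} = 0
g(7) = mex{1} = 0
g(8) = mex{0,1} = 2
g(9) = mex{0} = 1
g(10) = mex{0} = 1
g(11) = mex{1,2} = 0
g(12) = mex{1} = 0
g(13) = mex{1} = 0
So g(13) = 0.

0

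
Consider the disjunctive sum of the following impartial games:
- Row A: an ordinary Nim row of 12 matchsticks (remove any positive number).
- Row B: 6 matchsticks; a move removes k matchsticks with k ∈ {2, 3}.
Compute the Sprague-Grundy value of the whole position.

12

Row A is a plain Nim row of size 12, so its Grundy value is 12.
Grundy values for row B (subtraction set {2, 3}):
g(0) = mex{} = 0
g(1) = mex{} = 0
g(2) = mex{0} = 1
g(3) = mex{0} = 1
g(4) = mex{0,1} = 2
g(5) = mex{1} = 0
g(6) = mex{1,2} = 0
So g(6) = 0.
The value of a disjunctive sum is the nim-sum of the parts.
Combined value = 12 XOR 0 = 12.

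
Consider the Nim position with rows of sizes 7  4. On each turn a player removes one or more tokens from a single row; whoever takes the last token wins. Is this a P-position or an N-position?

N-position

Write each in binary and XOR column by column:
  111  (7)
  100  (4)
  ---
  011  (3)
The nim-sum is 3 ≠ 0, so this is an N-position: the player to move can win.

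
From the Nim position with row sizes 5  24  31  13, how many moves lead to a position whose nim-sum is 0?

3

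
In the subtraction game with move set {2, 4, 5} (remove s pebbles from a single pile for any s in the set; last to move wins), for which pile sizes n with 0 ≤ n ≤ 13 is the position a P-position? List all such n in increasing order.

0, 1, 7, 8

Compute g(0), g(1), … for moves {2, 4, 5}:
g(0) = mex{} = 0
g(1) = mex{} = 0
g(2) = mex{0} = 1
g(3) = mex{0} = 1
g(4) = mex{0,1} = 2
g(5) = mex{0,1} = 2
g(6) = mex{0,1,2} = 3
g(7) = mex{1,2} = 0
g(8) = mex{1,2,3} = 0
g(9) = mex{0,2} = 1
g(10) = mex{0,2,3} = 1
g(11) = mex{0,1,3} = 2
g(12) = mex{0,1} = 2
g(13) = mex{0,1,2} = 3
The P-positions (g = 0) in 0..13 are 0, 1, 7, 8.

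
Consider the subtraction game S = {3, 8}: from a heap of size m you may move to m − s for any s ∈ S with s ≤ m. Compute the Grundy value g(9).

1

Compute g(0), g(1), … for moves {3, 8}:
k:     0  1  2  3  4  5  6  7  8  9
g(k):  0  0  0  1  1  1  0  0  2  1
So g(9) = 1.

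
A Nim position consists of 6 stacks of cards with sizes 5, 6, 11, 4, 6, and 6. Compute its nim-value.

12

Write each in binary and XOR column by column:
  0101  (5)
  0110  (6)
  1011  (11)
  0100  (4)
  0110  (6)
  0110  (6)
  ----
  1100  (12)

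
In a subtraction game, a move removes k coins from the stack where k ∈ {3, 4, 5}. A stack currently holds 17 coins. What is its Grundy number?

0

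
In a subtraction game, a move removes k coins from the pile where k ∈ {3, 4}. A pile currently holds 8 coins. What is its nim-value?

0

Grundy values for subtraction set {3, 4}:
g(0) = mex{} = 0
g(1) = mex{} = 0
g(2) = mex{} = 0
g(3) = mex{0} = 1
g(4) = mex{0} = 1
g(5) = mex{0} = 1
g(6) = mex{0,1} = 2
g(7) = mex{1} = 0
g(8) = mex{1} = 0
So g(8) = 0.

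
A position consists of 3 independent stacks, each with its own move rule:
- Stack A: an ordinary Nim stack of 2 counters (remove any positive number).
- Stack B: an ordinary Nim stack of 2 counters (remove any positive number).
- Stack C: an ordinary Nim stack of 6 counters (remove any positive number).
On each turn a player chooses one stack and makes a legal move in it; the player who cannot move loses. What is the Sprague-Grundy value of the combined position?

Stack A is a plain Nim stack of size 2, so its Grundy value is 2.
Stack B is a plain Nim stack of size 2, so its Grundy value is 2.
Stack C is a plain Nim stack of size 6, so its Grundy value is 6.
By the Sprague-Grundy theorem, the Grundy value of a sum of independent games is the XOR of the component values.
Combined value = 2 ⊕ 2 ⊕ 6 = 6.

6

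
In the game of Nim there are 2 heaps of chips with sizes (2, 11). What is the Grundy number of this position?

9

Compute the nim-sum pairwise:
2 ^ 11 = 9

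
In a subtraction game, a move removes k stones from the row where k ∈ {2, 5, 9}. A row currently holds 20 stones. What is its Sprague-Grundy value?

1

Compute g(0), g(1), … for moves {2, 5, 9}:
k:     0  1  2  3  4  5  6  7  8  9 10 11 12 13 14 15 16 17 18 19 20
g(k):  0  0  1  1  0  2  1  0  0  1  1  0  2  1  0  0  1  1  0  2  1
So g(20) = 1.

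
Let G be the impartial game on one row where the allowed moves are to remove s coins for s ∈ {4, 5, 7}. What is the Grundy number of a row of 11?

0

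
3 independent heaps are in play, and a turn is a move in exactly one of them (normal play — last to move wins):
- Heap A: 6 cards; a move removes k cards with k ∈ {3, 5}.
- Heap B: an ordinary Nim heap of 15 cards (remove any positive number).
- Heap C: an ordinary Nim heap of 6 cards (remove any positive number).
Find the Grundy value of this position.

For heap A, compute g(0), g(1), … with moves {3, 5}:
k:     0  1  2  3  4  5  6
g(k):  0  0  0  1  1  1  2
So g(6) = 2.
Heap B is a plain Nim heap of size 15, so its Grundy value is 15.
Heap C is a plain Nim heap of size 6, so its Grundy value is 6.
By the Sprague-Grundy theorem, the Grundy value of a sum of independent games is the XOR of the component values.
Combined value = 2 XOR 15 XOR 6 = 11.

11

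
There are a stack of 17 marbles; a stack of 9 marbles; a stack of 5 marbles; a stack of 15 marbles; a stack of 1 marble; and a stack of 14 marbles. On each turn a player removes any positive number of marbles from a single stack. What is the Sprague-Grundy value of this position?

Compute the nim-sum pairwise:
17 ^ 9 = 24
24 ^ 5 = 29
29 ^ 15 = 18
18 ^ 1 = 19
19 ^ 14 = 29

29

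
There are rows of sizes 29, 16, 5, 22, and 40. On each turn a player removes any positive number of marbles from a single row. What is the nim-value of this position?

54

Nim-sum: 29 ⊕ 16 ⊕ 5 ⊕ 22 ⊕ 40 = 54.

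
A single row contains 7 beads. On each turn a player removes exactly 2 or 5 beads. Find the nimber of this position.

0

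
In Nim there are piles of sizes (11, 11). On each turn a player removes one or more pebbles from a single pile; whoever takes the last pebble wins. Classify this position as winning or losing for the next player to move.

Losing position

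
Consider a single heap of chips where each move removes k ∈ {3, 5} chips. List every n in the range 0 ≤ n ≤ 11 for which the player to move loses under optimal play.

0, 1, 2, 8, 9, 10

Compute g(0), g(1), … for moves {3, 5}:
g(0) = mex{} = 0
g(1) = mex{} = 0
g(2) = mex{} = 0
g(3) = mex{0} = 1
g(4) = mex{0} = 1
g(5) = mex{0} = 1
g(6) = mex{0,1} = 2
g(7) = mex{0,1} = 2
g(8) = mex{1} = 0
g(9) = mex{1,2} = 0
g(10) = mex{1,2} = 0
g(11) = mex{0,2} = 1
The P-positions (g = 0) in 0..11 are 0, 1, 2, 8, 9, 10.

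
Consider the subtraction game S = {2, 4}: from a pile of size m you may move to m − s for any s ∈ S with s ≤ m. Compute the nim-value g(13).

Compute g(0), g(1), … for moves {2, 4}:
g(0) = mex{} = 0
g(1) = mex{} = 0
g(2) = mex{0} = 1
g(3) = mex{0} = 1
g(4) = mex{0,1} = 2
g(5) = mex{0,1} = 2
g(6) = mex{1,2} = 0
g(7) = mex{1,2} = 0
g(8) = mex{0,2} = 1
g(9) = mex{0,2} = 1
g(10) = mex{0,1} = 2
g(11) = mex{0,1} = 2
g(12) = mex{1,2} = 0
g(13) = mex{1,2} = 0
So g(13) = 0.

0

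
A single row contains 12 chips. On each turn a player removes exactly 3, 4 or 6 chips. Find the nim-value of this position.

1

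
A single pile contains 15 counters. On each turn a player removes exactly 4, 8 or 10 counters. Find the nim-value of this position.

0

Grundy values for subtraction set {4, 8, 10}:
k:     0  1  2  3  4  5  6  7  8  9 10 11 12 13 14 15
g(k):  0  0  0  0  1  1  1  1  2  2  2  2  3  3  0  0
So g(15) = 0.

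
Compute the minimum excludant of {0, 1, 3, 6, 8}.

The values 0, 1 are all present; 2 is the first non-negative integer missing from the set.

2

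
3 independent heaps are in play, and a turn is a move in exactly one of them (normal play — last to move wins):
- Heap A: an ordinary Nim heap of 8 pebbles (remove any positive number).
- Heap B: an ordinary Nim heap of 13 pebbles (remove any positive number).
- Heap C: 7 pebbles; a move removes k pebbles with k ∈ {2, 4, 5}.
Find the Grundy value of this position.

5

Heap A is a plain Nim heap of size 8, so its Grundy value is 8.
Heap B is a plain Nim heap of size 13, so its Grundy value is 13.
Grundy values for heap C (subtraction set {2, 4, 5}):
g(0) = mex{} = 0
g(1) = mex{} = 0
g(2) = mex{0} = 1
g(3) = mex{0} = 1
g(4) = mex{0,1} = 2
g(5) = mex{0,1} = 2
g(6) = mex{0,1,2} = 3
g(7) = mex{1,2} = 0
So g(7) = 0.
The value of a disjunctive sum is the nim-sum of the parts.
Combined value = 8 ⊕ 13 ⊕ 0 = 5.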